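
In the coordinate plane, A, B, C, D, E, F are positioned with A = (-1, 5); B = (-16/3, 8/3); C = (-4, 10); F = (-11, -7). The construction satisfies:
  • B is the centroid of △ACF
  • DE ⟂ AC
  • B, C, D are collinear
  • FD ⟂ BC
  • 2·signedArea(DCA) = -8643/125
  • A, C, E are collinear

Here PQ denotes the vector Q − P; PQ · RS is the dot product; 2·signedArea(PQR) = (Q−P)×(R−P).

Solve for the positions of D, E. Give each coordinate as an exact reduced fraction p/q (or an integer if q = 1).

D = (-902/125, -961/125)
E = (12547/4250, -1349/850)

1. D_x = -902/125  [B, C, D are collinear ∩ FD ⟂ BC]
2. D_y = -961/125  [B, C, D are collinear ∩ FD ⟂ BC]
   → D = (-902/125, -961/125)
3. E_x = 12547/4250  [A, C, E are collinear ∩ DE ⟂ AC]
4. E_y = -1349/850  [A, C, E are collinear ∩ DE ⟂ AC]
   → E = (12547/4250, -1349/850)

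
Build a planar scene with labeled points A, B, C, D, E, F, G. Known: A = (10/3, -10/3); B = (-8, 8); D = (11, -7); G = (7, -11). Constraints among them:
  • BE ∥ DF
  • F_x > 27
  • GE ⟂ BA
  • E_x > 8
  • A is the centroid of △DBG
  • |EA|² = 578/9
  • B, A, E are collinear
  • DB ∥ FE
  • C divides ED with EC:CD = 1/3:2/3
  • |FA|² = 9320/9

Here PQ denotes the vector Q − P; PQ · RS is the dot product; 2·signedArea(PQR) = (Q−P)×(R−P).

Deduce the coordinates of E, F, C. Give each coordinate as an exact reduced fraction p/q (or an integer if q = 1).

C = (29/3, -25/3)
E = (9, -9)
F = (28, -24)

1. E_x = 9  [B, A, E are collinear ∩ GE ⟂ BA]
2. E_y = -9  [B, A, E are collinear ∩ GE ⟂ BA]
   → E = (9, -9)
3. F_x = 28  [DB ∥ FE ∩ BE ∥ DF]
4. F_y = -24  [DB ∥ FE ∩ BE ∥ DF]
   → F = (28, -24)
5. C_x = 29/3  [C divides ED with EC:CD = 1/3:2/3]
6. C_y = -25/3  [C divides ED with EC:CD = 1/3:2/3]
   → C = (29/3, -25/3)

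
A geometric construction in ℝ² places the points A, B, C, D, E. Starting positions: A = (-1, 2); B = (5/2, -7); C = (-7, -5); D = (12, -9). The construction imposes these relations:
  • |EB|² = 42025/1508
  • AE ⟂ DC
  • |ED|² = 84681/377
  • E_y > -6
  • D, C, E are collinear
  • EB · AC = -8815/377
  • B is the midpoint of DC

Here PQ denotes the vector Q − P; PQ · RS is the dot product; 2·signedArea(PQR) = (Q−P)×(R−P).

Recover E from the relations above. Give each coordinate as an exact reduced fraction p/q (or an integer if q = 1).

1. E_x = -1005/377  [D, C, E are collinear ∩ AE ⟂ DC]
2. E_y = -2229/377  [D, C, E are collinear ∩ AE ⟂ DC]
   → E = (-1005/377, -2229/377)

E = (-1005/377, -2229/377)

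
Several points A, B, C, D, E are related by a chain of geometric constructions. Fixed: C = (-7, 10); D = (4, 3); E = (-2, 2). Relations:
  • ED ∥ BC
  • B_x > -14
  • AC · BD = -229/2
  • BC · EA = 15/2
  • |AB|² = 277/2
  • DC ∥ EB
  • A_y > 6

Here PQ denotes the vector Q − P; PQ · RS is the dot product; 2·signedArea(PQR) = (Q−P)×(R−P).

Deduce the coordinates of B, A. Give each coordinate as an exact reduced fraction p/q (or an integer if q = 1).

A = (-3/2, 13/2)
B = (-13, 9)

1. B_x = -13  [ED ∥ BC ∩ DC ∥ EB]
2. B_y = 9  [ED ∥ BC ∩ DC ∥ EB]
   → B = (-13, 9)
3. A_x = -3/2  [AC · BD = -229/2 ∩ BC · EA = 15/2]
4. A_y = 13/2  [AC · BD = -229/2 ∩ BC · EA = 15/2]
   → A = (-3/2, 13/2)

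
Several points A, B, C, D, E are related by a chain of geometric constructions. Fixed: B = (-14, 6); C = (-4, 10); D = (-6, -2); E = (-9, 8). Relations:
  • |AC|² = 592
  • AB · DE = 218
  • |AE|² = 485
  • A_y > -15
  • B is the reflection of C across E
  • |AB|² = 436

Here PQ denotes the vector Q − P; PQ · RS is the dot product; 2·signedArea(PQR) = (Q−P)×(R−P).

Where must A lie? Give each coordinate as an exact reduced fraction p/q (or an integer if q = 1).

A = (-8, -14)

1. A_x = -8  [line 3·x + -10·y + -116 = 0 ∩ |AB|² = 436]
2. A_y = -14  [line 3·x + -10·y + -116 = 0 ∩ |AB|² = 436]
   → A = (-8, -14)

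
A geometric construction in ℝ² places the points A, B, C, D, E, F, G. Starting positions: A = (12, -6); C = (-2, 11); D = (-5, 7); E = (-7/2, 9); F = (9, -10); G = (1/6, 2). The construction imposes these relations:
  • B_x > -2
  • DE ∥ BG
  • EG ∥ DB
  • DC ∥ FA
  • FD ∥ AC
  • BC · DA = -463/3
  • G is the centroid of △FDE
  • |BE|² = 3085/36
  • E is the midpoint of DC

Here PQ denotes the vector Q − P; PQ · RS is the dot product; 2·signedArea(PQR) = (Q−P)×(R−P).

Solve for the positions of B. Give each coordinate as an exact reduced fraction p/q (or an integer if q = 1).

1. B_x = -4/3  [DE ∥ BG ∩ EG ∥ DB]
2. B_y = 0  [DE ∥ BG ∩ EG ∥ DB]
   → B = (-4/3, 0)

B = (-4/3, 0)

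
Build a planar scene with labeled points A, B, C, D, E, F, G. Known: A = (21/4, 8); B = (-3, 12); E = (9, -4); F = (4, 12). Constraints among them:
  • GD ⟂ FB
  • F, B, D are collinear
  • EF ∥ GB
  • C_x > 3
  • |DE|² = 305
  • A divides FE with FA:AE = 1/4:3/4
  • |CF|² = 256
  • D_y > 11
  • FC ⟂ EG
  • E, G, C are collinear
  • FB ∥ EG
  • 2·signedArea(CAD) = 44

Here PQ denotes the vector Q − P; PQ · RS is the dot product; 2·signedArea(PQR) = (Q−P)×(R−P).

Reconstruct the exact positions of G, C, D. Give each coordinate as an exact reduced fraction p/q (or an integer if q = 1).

C = (4, -4)
D = (2, 12)
G = (2, -4)

1. G_x = 2  [EF ∥ GB ∩ FB ∥ EG]
2. G_y = -4  [EF ∥ GB ∩ FB ∥ EG]
   → G = (2, -4)
3. C_x = 4  [E, G, C are collinear ∩ FC ⟂ EG]
4. C_y = -4  [E, G, C are collinear ∩ FC ⟂ EG]
   → C = (4, -4)
5. D_x = 2  [F, B, D are collinear ∩ GD ⟂ FB]
6. D_y = 12  [F, B, D are collinear ∩ GD ⟂ FB]
   → D = (2, 12)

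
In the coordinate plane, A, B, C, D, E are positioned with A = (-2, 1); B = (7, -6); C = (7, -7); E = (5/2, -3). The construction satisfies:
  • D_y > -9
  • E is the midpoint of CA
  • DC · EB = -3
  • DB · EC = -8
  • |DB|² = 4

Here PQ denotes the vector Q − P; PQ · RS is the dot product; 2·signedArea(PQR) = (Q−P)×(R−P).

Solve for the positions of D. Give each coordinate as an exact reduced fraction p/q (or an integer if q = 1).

1. D_x = 7  [DB · EC = -8 ∩ DC · EB = -3]
2. D_y = -8  [DB · EC = -8 ∩ DC · EB = -3]
   → D = (7, -8)

D = (7, -8)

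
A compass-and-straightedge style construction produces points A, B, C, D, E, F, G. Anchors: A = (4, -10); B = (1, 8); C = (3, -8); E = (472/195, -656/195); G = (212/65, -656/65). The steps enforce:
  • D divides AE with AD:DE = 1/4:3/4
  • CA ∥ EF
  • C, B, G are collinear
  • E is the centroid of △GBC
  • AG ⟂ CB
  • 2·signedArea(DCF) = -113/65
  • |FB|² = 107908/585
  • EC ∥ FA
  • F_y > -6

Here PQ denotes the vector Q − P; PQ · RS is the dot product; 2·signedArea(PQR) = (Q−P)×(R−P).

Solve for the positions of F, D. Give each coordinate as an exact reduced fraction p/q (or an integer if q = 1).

1. F_x = 667/195  [EC ∥ FA ∩ CA ∥ EF]
2. F_y = -1046/195  [EC ∥ FA ∩ CA ∥ EF]
   → F = (667/195, -1046/195)
3. D_x = 703/195  [D divides AE with AD:DE = 1/4:3/4]
4. D_y = -3253/390  [D divides AE with AD:DE = 1/4:3/4]
   → D = (703/195, -3253/390)

D = (703/195, -3253/390)
F = (667/195, -1046/195)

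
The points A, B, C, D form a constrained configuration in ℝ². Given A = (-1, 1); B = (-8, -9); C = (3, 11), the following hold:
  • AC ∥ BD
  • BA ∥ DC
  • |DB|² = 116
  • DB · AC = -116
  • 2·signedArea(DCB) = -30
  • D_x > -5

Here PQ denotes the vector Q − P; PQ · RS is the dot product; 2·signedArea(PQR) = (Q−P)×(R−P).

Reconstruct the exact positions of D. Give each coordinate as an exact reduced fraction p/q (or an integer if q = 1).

D = (-4, 1)

1. D_x = -4  [BA ∥ DC ∩ AC ∥ BD]
2. D_y = 1  [BA ∥ DC ∩ AC ∥ BD]
   → D = (-4, 1)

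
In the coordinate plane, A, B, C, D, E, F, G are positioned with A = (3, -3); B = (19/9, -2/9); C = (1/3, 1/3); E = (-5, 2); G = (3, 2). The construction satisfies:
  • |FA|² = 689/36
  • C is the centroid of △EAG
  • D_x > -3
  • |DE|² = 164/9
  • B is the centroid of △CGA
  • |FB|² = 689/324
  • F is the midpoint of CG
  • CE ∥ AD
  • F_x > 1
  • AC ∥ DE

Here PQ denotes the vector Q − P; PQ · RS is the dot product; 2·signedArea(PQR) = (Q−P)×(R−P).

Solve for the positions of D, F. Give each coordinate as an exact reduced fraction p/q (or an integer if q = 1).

D = (-7/3, -4/3)
F = (5/3, 7/6)

1. D_x = -7/3  [AC ∥ DE ∩ CE ∥ AD]
2. D_y = -4/3  [AC ∥ DE ∩ CE ∥ AD]
   → D = (-7/3, -4/3)
3. F_x = 5/3  [F is the midpoint of CG]
4. F_y = 7/6  [F is the midpoint of CG]
   → F = (5/3, 7/6)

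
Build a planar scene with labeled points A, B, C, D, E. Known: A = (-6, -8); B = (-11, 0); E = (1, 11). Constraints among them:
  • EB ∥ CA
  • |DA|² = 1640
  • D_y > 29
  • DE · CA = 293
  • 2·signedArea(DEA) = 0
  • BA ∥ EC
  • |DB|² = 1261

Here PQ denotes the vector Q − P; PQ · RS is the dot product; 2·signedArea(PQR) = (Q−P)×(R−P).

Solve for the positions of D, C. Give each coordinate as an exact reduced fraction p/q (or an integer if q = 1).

C = (6, 3)
D = (8, 30)

1. D_x = 8  [line 19·x + -7·y + 58 = 0 ∩ |DA|² = 1640]
2. D_y = 30  [line 19·x + -7·y + 58 = 0 ∩ |DA|² = 1640]
   → D = (8, 30)
3. C_x = 6  [EB ∥ CA ∩ BA ∥ EC]
4. C_y = 3  [EB ∥ CA ∩ BA ∥ EC]
   → C = (6, 3)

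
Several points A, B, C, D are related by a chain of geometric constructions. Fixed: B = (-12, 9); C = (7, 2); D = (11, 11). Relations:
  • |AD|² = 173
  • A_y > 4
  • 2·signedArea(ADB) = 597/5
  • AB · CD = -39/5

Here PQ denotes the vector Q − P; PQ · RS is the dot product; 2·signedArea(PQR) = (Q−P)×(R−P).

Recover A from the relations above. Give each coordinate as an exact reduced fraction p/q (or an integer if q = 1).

A = (-3/5, 24/5)

1. A_x = -3/5  [2·signedArea(ADB) = 597/5 ∩ AB · CD = -39/5]
2. A_y = 24/5  [2·signedArea(ADB) = 597/5 ∩ AB · CD = -39/5]
   → A = (-3/5, 24/5)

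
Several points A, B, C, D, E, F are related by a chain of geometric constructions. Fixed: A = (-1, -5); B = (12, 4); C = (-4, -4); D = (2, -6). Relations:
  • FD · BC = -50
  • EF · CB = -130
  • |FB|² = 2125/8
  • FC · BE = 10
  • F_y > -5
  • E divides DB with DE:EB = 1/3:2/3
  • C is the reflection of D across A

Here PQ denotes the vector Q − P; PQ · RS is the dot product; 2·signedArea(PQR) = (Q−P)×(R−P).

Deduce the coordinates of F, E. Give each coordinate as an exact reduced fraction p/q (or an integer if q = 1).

1. E_x = 16/3  [E divides DB with DE:EB = 1/3:2/3]
2. E_y = -8/3  [E divides DB with DE:EB = 1/3:2/3]
   → E = (16/3, -8/3)
3. F_x = -7/4  [FC · BE = 10 ∩ EF · CB = -130]
4. F_y = -19/4  [FC · BE = 10 ∩ EF · CB = -130]
   → F = (-7/4, -19/4)

E = (16/3, -8/3)
F = (-7/4, -19/4)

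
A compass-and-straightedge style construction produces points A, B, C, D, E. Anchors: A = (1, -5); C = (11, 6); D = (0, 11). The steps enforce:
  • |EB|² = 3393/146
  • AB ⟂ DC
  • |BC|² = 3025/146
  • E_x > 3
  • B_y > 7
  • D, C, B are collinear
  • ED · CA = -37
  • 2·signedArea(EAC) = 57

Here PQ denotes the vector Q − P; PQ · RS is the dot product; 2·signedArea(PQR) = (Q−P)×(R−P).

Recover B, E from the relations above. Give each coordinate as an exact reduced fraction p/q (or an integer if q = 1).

1. B_x = 1001/146  [D, C, B are collinear ∩ AB ⟂ DC]
2. B_y = 1151/146  [D, C, B are collinear ∩ AB ⟂ DC]
   → B = (1001/146, 1151/146)
3. E_x = 4  [2·signedArea(EAC) = 57 ∩ ED · CA = -37]
4. E_y = 4  [2·signedArea(EAC) = 57 ∩ ED · CA = -37]
   → E = (4, 4)

B = (1001/146, 1151/146)
E = (4, 4)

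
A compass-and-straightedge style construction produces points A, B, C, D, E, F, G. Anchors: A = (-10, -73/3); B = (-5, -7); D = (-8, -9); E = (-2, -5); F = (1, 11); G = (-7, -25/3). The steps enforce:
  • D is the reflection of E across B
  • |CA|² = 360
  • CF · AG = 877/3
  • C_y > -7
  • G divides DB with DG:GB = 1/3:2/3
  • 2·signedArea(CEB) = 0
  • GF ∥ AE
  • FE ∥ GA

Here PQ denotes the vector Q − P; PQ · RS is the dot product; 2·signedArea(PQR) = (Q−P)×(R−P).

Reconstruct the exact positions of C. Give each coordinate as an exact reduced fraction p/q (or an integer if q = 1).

C = (-4, -19/3)

1. C_x = -4  [2·signedArea(CEB) = 0 ∩ CF · AG = 877/3]
2. C_y = -19/3  [2·signedArea(CEB) = 0 ∩ CF · AG = 877/3]
   → C = (-4, -19/3)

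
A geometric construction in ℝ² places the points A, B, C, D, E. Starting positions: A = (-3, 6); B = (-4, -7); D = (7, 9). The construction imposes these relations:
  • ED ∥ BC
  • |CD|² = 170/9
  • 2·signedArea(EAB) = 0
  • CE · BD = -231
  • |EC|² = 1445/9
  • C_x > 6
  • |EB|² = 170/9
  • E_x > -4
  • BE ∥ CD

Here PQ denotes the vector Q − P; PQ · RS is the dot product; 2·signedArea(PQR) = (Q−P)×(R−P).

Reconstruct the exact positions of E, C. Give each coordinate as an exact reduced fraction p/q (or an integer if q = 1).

C = (20/3, 14/3)
E = (-11/3, -8/3)

1. E_x = -11/3  [line 13·x + -1·y + 45 = 0 ∩ |EB|² = 170/9]
2. E_y = -8/3  [line 13·x + -1·y + 45 = 0 ∩ |EB|² = 170/9]
   → E = (-11/3, -8/3)
3. C_x = 20/3  [BE ∥ CD ∩ ED ∥ BC]
4. C_y = 14/3  [BE ∥ CD ∩ ED ∥ BC]
   → C = (20/3, 14/3)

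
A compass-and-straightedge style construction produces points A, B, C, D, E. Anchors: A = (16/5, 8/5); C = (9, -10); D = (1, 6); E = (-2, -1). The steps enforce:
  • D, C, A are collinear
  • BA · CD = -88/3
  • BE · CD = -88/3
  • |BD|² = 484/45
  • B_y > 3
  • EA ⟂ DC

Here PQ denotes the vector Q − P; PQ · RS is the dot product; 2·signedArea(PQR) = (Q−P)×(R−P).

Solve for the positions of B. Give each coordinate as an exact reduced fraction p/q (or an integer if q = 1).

1. B_x = 37/15  [line 8·x + -16·y + 88/3 = 0 ∩ |BD|² = 484/45]
2. B_y = 46/15  [line 8·x + -16·y + 88/3 = 0 ∩ |BD|² = 484/45]
   → B = (37/15, 46/15)

B = (37/15, 46/15)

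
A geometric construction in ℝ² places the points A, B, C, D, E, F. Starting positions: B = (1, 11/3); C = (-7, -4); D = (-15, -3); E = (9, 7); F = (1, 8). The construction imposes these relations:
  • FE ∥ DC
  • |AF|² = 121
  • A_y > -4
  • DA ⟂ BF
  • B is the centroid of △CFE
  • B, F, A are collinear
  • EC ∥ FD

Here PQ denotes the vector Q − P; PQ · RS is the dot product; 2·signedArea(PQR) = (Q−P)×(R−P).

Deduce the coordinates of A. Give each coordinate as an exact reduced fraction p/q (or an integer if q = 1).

1. A_x = 1  [B, F, A are collinear ∩ DA ⟂ BF]
2. A_y = -3  [B, F, A are collinear ∩ DA ⟂ BF]
   → A = (1, -3)

A = (1, -3)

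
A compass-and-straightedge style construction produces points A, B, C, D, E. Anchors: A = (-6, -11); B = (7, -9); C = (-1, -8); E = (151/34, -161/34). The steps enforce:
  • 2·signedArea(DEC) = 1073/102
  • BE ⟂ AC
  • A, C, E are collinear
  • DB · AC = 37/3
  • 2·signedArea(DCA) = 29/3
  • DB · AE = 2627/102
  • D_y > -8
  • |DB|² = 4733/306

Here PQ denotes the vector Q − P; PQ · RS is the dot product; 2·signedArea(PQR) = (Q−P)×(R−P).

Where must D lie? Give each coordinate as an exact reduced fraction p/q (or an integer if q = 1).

1. D_x = 355/102  [DB · AC = 37/3 ∩ 2·signedArea(DCA) = 29/3]
2. D_y = -739/102  [DB · AC = 37/3 ∩ 2·signedArea(DCA) = 29/3]
   → D = (355/102, -739/102)

D = (355/102, -739/102)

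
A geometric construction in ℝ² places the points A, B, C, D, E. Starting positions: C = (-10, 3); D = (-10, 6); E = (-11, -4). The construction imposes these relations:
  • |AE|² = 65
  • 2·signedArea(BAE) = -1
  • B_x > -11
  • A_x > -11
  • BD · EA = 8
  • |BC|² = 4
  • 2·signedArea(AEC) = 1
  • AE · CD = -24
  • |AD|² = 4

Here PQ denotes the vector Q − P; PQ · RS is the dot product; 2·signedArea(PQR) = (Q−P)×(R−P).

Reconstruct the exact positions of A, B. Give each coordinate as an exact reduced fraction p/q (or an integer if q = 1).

1. A_x = -10  [2·signedArea(AEC) = 1 ∩ AE · CD = -24]
2. A_y = 4  [2·signedArea(AEC) = 1 ∩ AE · CD = -24]
   → A = (-10, 4)
3. B_x = -10  [BD · EA = 8 ∩ 2·signedArea(BAE) = -1]
4. B_y = 5  [BD · EA = 8 ∩ 2·signedArea(BAE) = -1]
   → B = (-10, 5)

A = (-10, 4)
B = (-10, 5)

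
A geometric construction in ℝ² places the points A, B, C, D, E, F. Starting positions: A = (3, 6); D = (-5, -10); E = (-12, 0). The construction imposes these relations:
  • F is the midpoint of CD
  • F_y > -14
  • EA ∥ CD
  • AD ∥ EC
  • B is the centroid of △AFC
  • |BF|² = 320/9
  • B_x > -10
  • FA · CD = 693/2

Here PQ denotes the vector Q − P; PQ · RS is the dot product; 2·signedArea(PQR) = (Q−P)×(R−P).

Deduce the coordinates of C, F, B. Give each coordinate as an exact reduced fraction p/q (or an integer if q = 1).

1. C_x = -20  [EA ∥ CD ∩ AD ∥ EC]
2. C_y = -16  [EA ∥ CD ∩ AD ∥ EC]
   → C = (-20, -16)
3. F_x = -25/2  [F is the midpoint of CD]
4. F_y = -13  [F is the midpoint of CD]
   → F = (-25/2, -13)
5. B_x = -59/6  [B is the centroid of △AFC]
6. B_y = -23/3  [B is the centroid of △AFC]
   → B = (-59/6, -23/3)

B = (-59/6, -23/3)
C = (-20, -16)
F = (-25/2, -13)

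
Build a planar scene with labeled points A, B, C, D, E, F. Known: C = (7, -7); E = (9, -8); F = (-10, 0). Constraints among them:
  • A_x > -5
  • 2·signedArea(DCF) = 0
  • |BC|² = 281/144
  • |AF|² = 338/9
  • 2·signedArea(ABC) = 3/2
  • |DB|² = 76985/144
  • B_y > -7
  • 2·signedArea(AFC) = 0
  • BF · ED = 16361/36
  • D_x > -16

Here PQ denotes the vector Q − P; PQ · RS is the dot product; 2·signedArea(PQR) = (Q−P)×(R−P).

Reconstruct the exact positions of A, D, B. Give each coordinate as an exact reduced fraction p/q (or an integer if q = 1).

A = (-13/3, -7/3)
B = (17/3, -79/12)
D = (-47/3, 7/3)

1. A_x = -13/3  [line 7·x + 17·y + 70 = 0 ∩ |AF|² = 338/9]
2. A_y = -7/3  [line 7·x + 17·y + 70 = 0 ∩ |AF|² = 338/9]
   → A = (-13/3, -7/3)
3. B_x = 17/3  [line -14/3·x + -34/3·y + -289/6 = 0 ∩ |BC|² = 281/144]
4. B_y = -79/12  [line -14/3·x + -34/3·y + -289/6 = 0 ∩ |BC|² = 281/144]
   → B = (17/3, -79/12)
5. D_x = -47/3  [2·signedArea(DCF) = 0 ∩ BF · ED = 16361/36]
6. D_y = 7/3  [2·signedArea(DCF) = 0 ∩ BF · ED = 16361/36]
   → D = (-47/3, 7/3)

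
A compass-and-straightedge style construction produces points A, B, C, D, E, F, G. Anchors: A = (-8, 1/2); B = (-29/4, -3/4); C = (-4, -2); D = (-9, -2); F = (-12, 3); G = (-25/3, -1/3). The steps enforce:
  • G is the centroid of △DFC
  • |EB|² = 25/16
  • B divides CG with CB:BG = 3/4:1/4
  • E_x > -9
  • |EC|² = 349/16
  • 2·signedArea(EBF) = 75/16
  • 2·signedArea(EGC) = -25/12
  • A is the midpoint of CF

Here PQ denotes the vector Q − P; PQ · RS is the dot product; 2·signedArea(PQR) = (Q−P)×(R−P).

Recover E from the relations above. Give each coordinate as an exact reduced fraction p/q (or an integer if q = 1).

E = (-17/2, -3/4)

1. E_x = -17/2  [2·signedArea(EGC) = -25/12 ∩ 2·signedArea(EBF) = 75/16]
2. E_y = -3/4  [2·signedArea(EGC) = -25/12 ∩ 2·signedArea(EBF) = 75/16]
   → E = (-17/2, -3/4)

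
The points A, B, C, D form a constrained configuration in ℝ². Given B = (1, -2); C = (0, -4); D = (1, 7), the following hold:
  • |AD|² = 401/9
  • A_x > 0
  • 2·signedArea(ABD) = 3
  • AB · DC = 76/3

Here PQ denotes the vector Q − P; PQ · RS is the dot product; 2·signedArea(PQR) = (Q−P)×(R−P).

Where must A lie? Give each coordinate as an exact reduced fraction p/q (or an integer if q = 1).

A = (2/3, 1/3)

1. A_x = 2/3  [2·signedArea(ABD) = 3 ∩ AB · DC = 76/3]
2. A_y = 1/3  [2·signedArea(ABD) = 3 ∩ AB · DC = 76/3]
   → A = (2/3, 1/3)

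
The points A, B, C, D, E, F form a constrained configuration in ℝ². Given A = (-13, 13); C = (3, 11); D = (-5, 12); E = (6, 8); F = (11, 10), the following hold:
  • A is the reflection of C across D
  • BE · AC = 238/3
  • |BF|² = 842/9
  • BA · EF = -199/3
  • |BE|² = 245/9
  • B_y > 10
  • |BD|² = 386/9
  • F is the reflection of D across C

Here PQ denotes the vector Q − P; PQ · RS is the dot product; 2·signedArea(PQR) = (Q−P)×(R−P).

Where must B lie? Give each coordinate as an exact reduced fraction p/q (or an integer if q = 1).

1. B_x = 4/3  [BA · EF = -199/3 ∩ BE · AC = 238/3]
2. B_y = 31/3  [BA · EF = -199/3 ∩ BE · AC = 238/3]
   → B = (4/3, 31/3)

B = (4/3, 31/3)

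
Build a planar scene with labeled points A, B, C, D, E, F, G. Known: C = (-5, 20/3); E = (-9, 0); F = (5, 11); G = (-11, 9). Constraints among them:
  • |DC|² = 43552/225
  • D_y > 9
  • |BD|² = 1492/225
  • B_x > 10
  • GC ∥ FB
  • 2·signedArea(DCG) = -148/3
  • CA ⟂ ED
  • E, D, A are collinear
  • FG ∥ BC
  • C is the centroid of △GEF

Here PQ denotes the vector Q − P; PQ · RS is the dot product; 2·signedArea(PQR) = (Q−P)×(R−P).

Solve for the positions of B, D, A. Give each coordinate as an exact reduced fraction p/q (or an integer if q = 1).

1. B_x = 11  [FG ∥ BC ∩ GC ∥ FB]
2. B_y = 26/3  [FG ∥ BC ∩ GC ∥ FB]
   → B = (11, 26/3)
3. D_x = 43/5  [line -7/3·x + -6·y + 233/3 = 0 ∩ |BD|² = 1492/225]
4. D_y = 48/5  [line -7/3·x + -6·y + 233/3 = 0 ∩ |BD|² = 1492/225]
   → D = (43/5, 48/5)
5. A_x = -489/157  [E, D, A are collinear ∩ CA ⟂ ED]
6. A_y = 504/157  [E, D, A are collinear ∩ CA ⟂ ED]
   → A = (-489/157, 504/157)

A = (-489/157, 504/157)
B = (11, 26/3)
D = (43/5, 48/5)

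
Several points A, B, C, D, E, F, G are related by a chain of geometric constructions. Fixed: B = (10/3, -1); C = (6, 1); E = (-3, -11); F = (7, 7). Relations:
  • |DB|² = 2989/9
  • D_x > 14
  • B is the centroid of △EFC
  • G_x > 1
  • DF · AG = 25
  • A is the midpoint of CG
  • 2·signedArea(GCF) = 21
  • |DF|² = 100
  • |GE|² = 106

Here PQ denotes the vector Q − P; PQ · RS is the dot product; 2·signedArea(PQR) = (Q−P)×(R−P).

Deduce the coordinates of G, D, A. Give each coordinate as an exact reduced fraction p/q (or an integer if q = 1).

1. G_x = 2  [line -6·x + 1·y + 14 = 0 ∩ |GE|² = 106]
2. G_y = -2  [line -6·x + 1·y + 14 = 0 ∩ |GE|² = 106]
   → G = (2, -2)
3. A_x = 4  [A is the midpoint of CG]
4. A_y = -1/2  [A is the midpoint of CG]
   → A = (4, -1/2)
5. D_x = 15  [line 2·x + 3/2·y + -99/2 = 0 ∩ |DF|² = 100]
6. D_y = 13  [line 2·x + 3/2·y + -99/2 = 0 ∩ |DF|² = 100]
   → D = (15, 13)

A = (4, -1/2)
D = (15, 13)
G = (2, -2)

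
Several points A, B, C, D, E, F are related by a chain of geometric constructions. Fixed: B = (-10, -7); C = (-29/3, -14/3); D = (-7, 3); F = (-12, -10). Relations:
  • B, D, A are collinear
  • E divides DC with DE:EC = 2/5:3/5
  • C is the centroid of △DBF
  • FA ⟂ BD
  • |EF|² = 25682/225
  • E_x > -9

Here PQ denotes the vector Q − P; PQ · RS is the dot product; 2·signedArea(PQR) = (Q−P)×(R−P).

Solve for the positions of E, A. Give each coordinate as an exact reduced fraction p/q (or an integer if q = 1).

1. E_x = -121/15  [E divides DC with DE:EC = 2/5:3/5]
2. E_y = -1/15  [E divides DC with DE:EC = 2/5:3/5]
   → E = (-121/15, -1/15)
3. A_x = -1198/109  [B, D, A are collinear ∩ FA ⟂ BD]
4. A_y = -1123/109  [B, D, A are collinear ∩ FA ⟂ BD]
   → A = (-1198/109, -1123/109)

A = (-1198/109, -1123/109)
E = (-121/15, -1/15)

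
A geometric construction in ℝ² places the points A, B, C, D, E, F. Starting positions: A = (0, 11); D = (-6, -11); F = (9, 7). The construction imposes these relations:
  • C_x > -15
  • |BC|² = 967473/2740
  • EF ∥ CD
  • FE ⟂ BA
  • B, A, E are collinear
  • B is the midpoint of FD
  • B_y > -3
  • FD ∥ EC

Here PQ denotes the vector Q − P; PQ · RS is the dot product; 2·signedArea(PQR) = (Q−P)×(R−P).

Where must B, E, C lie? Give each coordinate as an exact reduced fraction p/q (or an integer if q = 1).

B = (3/2, -2)
C = (-9882/685, -8201/685)
E = (393/685, 4129/685)

1. B_x = 3/2  [B is the midpoint of FD]
2. B_y = -2  [B is the midpoint of FD]
   → B = (3/2, -2)
3. E_x = 393/685  [B, A, E are collinear ∩ FE ⟂ BA]
4. E_y = 4129/685  [B, A, E are collinear ∩ FE ⟂ BA]
   → E = (393/685, 4129/685)
5. C_x = -9882/685  [EF ∥ CD ∩ FD ∥ EC]
6. C_y = -8201/685  [EF ∥ CD ∩ FD ∥ EC]
   → C = (-9882/685, -8201/685)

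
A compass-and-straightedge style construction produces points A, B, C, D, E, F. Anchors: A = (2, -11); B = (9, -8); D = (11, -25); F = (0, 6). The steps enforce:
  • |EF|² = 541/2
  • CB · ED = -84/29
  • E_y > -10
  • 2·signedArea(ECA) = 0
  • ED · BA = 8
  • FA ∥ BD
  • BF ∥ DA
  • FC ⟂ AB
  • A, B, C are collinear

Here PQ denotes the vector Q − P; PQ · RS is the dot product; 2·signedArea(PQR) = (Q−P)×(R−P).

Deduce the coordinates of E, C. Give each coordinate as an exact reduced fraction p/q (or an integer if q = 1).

C = (375/58, -527/58)
E = (11/2, -19/2)

1. C_x = 375/58  [A, B, C are collinear ∩ FC ⟂ AB]
2. C_y = -527/58  [A, B, C are collinear ∩ FC ⟂ AB]
   → C = (375/58, -527/58)
3. E_x = 11/2  [2·signedArea(ECA) = 0 ∩ ED · BA = 8]
4. E_y = -19/2  [2·signedArea(ECA) = 0 ∩ ED · BA = 8]
   → E = (11/2, -19/2)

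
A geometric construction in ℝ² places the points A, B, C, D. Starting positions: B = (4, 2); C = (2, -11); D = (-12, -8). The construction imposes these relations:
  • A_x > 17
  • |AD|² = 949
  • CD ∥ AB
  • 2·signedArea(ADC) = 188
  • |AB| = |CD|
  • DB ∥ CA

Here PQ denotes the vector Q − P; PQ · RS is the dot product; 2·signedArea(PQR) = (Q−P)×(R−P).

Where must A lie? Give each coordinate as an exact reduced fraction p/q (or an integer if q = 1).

A = (18, -1)

1. A_x = 18  [CD ∥ AB ∩ DB ∥ CA]
2. A_y = -1  [CD ∥ AB ∩ DB ∥ CA]
   → A = (18, -1)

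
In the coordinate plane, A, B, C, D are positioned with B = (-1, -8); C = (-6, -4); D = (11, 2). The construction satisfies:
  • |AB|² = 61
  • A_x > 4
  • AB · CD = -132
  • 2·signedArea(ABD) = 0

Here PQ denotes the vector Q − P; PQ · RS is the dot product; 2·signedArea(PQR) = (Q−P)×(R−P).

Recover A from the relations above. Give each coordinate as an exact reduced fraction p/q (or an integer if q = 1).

1. A_x = 5  [2·signedArea(ABD) = 0 ∩ AB · CD = -132]
2. A_y = -3  [2·signedArea(ABD) = 0 ∩ AB · CD = -132]
   → A = (5, -3)

A = (5, -3)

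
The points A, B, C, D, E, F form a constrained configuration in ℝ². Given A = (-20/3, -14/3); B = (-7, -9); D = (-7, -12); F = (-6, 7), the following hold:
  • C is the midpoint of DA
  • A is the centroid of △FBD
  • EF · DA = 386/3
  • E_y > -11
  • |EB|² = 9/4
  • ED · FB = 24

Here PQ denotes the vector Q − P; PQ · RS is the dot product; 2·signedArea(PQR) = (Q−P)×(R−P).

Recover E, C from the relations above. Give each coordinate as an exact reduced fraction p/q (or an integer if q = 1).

C = (-41/6, -25/3)
E = (-7, -21/2)

1. E_x = -7  [EF · DA = 386/3 ∩ ED · FB = 24]
2. E_y = -21/2  [EF · DA = 386/3 ∩ ED · FB = 24]
   → E = (-7, -21/2)
3. C_x = -41/6  [C is the midpoint of DA]
4. C_y = -25/3  [C is the midpoint of DA]
   → C = (-41/6, -25/3)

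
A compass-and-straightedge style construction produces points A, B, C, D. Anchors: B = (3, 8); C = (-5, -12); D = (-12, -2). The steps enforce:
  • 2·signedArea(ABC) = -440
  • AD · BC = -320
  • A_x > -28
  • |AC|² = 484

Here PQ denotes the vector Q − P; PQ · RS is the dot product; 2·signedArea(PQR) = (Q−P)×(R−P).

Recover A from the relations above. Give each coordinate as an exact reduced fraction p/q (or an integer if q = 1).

1. A_x = -27  [2·signedArea(ABC) = -440 ∩ AD · BC = -320]
2. A_y = -12  [2·signedArea(ABC) = -440 ∩ AD · BC = -320]
   → A = (-27, -12)

A = (-27, -12)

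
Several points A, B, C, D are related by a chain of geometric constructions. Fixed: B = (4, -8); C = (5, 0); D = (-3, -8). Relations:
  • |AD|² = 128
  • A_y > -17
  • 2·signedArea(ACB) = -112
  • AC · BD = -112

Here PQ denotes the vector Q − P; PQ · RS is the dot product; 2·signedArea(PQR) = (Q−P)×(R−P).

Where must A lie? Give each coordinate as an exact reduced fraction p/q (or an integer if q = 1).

1. A_x = -11  [2·signedArea(ACB) = -112 ∩ AC · BD = -112]
2. A_y = -16  [2·signedArea(ACB) = -112 ∩ AC · BD = -112]
   → A = (-11, -16)

A = (-11, -16)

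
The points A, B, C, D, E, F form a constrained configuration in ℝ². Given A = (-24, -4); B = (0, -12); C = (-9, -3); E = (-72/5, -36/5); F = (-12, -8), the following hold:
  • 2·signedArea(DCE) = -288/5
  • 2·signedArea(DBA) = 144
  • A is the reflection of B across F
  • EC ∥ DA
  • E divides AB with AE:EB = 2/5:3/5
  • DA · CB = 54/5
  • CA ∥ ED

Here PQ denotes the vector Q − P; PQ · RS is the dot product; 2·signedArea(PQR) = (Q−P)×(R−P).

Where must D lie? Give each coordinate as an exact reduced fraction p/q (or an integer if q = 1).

D = (-147/5, -41/5)

1. D_x = -147/5  [EC ∥ DA ∩ CA ∥ ED]
2. D_y = -41/5  [EC ∥ DA ∩ CA ∥ ED]
   → D = (-147/5, -41/5)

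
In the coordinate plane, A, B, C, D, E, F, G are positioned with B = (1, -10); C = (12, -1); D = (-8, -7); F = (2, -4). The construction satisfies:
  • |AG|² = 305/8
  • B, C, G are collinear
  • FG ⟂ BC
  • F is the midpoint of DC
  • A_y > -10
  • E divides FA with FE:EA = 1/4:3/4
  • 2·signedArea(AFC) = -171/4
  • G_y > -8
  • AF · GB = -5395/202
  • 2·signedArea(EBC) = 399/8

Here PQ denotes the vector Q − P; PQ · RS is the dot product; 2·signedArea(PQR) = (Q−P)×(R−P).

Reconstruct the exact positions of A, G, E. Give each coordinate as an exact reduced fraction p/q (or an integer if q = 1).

1. G_x = 917/202  [B, C, G are collinear ∩ FG ⟂ BC]
2. G_y = -1435/202  [B, C, G are collinear ∩ FG ⟂ BC]
   → G = (917/202, -1435/202)
3. A_x = -5/4  [2·signedArea(AFC) = -171/4 ∩ AF · GB = -5395/202]
4. A_y = -37/4  [2·signedArea(AFC) = -171/4 ∩ AF · GB = -5395/202]
   → A = (-5/4, -37/4)
5. E_x = 19/16  [E divides FA with FE:EA = 1/4:3/4]
6. E_y = -85/16  [E divides FA with FE:EA = 1/4:3/4]
   → E = (19/16, -85/16)

A = (-5/4, -37/4)
E = (19/16, -85/16)
G = (917/202, -1435/202)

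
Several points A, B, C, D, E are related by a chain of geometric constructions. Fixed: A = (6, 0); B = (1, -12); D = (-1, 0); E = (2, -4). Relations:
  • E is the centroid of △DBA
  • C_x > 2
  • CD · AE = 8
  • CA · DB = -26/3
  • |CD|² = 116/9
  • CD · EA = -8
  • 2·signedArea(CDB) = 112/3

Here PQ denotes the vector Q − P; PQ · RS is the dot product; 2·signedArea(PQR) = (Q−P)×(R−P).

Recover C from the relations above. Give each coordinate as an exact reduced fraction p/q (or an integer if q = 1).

1. C_x = 7/3  [CA · DB = -26/3 ∩ 2·signedArea(CDB) = 112/3]
2. C_y = -4/3  [CA · DB = -26/3 ∩ 2·signedArea(CDB) = 112/3]
   → C = (7/3, -4/3)

C = (7/3, -4/3)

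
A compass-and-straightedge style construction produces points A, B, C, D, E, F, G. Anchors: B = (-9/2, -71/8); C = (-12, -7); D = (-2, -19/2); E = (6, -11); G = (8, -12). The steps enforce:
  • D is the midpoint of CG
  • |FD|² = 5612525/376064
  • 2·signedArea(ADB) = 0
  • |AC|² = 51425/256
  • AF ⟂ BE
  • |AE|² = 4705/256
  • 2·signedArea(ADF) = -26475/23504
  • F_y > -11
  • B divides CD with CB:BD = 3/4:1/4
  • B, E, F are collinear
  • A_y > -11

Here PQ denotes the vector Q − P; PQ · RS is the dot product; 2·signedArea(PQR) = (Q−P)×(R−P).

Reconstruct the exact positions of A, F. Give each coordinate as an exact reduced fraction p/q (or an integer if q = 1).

1. A_x = 7/4  [line -5/8·x + -5/2·y + -25 = 0 ∩ |AE|² = 4705/256]
2. A_y = -167/16  [line -5/8·x + -5/2·y + -25 = 0 ∩ |AE|² = 4705/256]
   → A = (7/4, -167/16)
3. F_x = 10623/5876  [B, E, F are collinear ∩ AF ⟂ BE]
4. F_y = -238603/23504  [B, E, F are collinear ∩ AF ⟂ BE]
   → F = (10623/5876, -238603/23504)

A = (7/4, -167/16)
F = (10623/5876, -238603/23504)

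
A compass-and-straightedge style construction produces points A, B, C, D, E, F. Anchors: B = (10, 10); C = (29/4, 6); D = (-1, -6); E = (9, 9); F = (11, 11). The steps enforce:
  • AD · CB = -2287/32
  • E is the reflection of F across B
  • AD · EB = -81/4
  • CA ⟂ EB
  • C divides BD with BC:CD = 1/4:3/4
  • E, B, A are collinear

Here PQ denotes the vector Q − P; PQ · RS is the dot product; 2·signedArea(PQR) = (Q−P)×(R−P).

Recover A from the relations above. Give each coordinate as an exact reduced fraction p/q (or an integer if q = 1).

1. A_x = 53/8  [E, B, A are collinear ∩ CA ⟂ EB]
2. A_y = 53/8  [E, B, A are collinear ∩ CA ⟂ EB]
   → A = (53/8, 53/8)

A = (53/8, 53/8)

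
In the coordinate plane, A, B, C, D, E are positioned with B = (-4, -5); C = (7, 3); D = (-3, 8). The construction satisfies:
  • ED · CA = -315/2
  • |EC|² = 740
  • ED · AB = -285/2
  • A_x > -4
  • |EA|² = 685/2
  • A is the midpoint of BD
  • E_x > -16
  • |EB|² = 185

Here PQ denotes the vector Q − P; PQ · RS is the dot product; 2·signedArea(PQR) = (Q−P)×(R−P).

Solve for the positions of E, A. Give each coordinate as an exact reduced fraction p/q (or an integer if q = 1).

A = (-7/2, 3/2)
E = (-15, -13)

1. A_x = -7/2  [A is the midpoint of BD]
2. A_y = 3/2  [A is the midpoint of BD]
   → A = (-7/2, 3/2)
3. E_x = -15  [ED · AB = -285/2 ∩ ED · CA = -315/2]
4. E_y = -13  [ED · AB = -285/2 ∩ ED · CA = -315/2]
   → E = (-15, -13)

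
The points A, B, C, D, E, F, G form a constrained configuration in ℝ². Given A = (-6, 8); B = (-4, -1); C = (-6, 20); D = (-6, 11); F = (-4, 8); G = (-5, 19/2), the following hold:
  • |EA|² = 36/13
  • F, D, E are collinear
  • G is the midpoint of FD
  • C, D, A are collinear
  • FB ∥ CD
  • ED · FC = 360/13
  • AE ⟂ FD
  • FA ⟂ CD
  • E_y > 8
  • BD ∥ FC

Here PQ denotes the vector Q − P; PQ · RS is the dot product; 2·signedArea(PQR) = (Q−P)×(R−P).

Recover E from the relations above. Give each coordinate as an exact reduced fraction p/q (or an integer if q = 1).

1. E_x = -60/13  [F, D, E are collinear ∩ AE ⟂ FD]
2. E_y = 116/13  [F, D, E are collinear ∩ AE ⟂ FD]
   → E = (-60/13, 116/13)

E = (-60/13, 116/13)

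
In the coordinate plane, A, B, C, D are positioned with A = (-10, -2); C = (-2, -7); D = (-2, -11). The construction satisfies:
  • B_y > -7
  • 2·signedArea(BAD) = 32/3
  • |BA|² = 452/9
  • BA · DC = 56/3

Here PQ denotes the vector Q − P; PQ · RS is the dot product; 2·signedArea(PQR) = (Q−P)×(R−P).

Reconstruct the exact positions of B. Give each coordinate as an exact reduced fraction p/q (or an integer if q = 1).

1. B_x = -14/3  [2·signedArea(BAD) = 32/3 ∩ BA · DC = 56/3]
2. B_y = -20/3  [2·signedArea(BAD) = 32/3 ∩ BA · DC = 56/3]
   → B = (-14/3, -20/3)

B = (-14/3, -20/3)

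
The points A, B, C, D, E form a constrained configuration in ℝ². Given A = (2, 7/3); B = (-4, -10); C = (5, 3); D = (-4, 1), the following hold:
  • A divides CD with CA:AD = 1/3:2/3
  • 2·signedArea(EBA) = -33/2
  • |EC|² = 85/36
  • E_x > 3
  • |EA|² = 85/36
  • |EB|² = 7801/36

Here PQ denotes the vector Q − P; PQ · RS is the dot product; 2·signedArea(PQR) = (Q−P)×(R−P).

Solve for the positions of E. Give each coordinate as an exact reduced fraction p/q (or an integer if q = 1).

1. E_x = 7/2  [line -37/3·x + 6·y + 163/6 = 0 ∩ |EB|² = 7801/36]
2. E_y = 8/3  [line -37/3·x + 6·y + 163/6 = 0 ∩ |EB|² = 7801/36]
   → E = (7/2, 8/3)

E = (7/2, 8/3)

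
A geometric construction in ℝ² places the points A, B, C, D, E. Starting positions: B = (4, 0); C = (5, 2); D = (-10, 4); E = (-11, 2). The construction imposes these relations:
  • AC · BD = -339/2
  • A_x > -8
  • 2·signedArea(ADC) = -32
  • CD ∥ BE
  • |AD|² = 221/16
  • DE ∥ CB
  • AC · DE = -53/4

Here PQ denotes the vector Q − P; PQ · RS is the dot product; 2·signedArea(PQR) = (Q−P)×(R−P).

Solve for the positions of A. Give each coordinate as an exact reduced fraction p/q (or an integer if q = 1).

1. A_x = -29/4  [AC · BD = -339/2 ∩ 2·signedArea(ADC) = -32]
2. A_y = 3/2  [AC · BD = -339/2 ∩ 2·signedArea(ADC) = -32]
   → A = (-29/4, 3/2)

A = (-29/4, 3/2)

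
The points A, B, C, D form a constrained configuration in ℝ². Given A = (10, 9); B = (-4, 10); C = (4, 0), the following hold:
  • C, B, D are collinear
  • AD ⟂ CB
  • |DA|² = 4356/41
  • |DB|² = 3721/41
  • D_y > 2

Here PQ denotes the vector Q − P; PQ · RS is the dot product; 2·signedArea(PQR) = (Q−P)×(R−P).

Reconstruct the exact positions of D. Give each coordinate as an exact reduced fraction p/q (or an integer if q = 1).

1. D_x = 80/41  [C, B, D are collinear ∩ AD ⟂ CB]
2. D_y = 105/41  [C, B, D are collinear ∩ AD ⟂ CB]
   → D = (80/41, 105/41)

D = (80/41, 105/41)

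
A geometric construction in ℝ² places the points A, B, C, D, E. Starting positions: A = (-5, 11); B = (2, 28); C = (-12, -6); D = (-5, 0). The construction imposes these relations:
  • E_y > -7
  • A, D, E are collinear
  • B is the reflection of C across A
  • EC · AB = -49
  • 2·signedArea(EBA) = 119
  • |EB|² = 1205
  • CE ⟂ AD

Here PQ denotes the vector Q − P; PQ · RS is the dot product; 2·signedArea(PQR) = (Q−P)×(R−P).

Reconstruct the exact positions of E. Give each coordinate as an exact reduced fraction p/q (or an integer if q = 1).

E = (-5, -6)

1. E_x = -5  [A, D, E are collinear ∩ CE ⟂ AD]
2. E_y = -6  [A, D, E are collinear ∩ CE ⟂ AD]
   → E = (-5, -6)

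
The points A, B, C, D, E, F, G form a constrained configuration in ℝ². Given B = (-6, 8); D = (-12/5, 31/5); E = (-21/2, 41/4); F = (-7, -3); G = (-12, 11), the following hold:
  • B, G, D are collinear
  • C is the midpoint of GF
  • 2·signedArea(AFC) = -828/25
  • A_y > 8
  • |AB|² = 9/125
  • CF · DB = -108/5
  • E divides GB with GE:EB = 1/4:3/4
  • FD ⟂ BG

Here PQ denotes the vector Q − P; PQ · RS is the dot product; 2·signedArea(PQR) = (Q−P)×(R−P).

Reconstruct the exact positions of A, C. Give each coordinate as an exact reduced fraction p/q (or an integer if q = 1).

1. C_x = -19/2  [C is the midpoint of GF]
2. C_y = 4  [C is the midpoint of GF]
   → C = (-19/2, 4)
3. A_x = -156/25  [line -7·x + -5/2·y + -1169/50 = 0 ∩ |AB|² = 9/125]
4. A_y = 203/25  [line -7·x + -5/2·y + -1169/50 = 0 ∩ |AB|² = 9/125]
   → A = (-156/25, 203/25)

A = (-156/25, 203/25)
C = (-19/2, 4)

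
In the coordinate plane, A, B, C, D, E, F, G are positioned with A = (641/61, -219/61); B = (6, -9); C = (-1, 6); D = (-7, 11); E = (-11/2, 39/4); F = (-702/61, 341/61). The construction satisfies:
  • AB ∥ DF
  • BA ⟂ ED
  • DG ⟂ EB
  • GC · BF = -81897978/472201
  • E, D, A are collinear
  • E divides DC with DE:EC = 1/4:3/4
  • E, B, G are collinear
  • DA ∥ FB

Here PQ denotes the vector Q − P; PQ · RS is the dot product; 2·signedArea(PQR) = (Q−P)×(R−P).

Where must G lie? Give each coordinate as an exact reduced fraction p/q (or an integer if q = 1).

1. G_x = -50062/7741  [E, B, G are collinear ∩ DG ⟂ EB]
2. G_y = 87681/7741  [E, B, G are collinear ∩ DG ⟂ EB]
   → G = (-50062/7741, 87681/7741)

G = (-50062/7741, 87681/7741)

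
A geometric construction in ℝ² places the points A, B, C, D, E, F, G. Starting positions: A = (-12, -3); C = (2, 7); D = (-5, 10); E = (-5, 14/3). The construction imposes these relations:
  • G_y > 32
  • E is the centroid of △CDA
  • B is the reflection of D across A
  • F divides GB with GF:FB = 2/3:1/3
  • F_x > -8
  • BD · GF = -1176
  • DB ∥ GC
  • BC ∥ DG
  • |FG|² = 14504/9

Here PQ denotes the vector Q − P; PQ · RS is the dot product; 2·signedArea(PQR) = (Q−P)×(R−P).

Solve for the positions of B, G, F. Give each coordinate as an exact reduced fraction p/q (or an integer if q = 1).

1. B_x = -19  [B is the reflection of D across A]
2. B_y = -16  [B is the reflection of D across A]
   → B = (-19, -16)
3. G_x = 16  [DB ∥ GC ∩ BC ∥ DG]
4. G_y = 33  [DB ∥ GC ∩ BC ∥ DG]
   → G = (16, 33)
5. F_x = -22/3  [F divides GB with GF:FB = 2/3:1/3]
6. F_y = 1/3  [F divides GB with GF:FB = 2/3:1/3]
   → F = (-22/3, 1/3)

B = (-19, -16)
F = (-22/3, 1/3)
G = (16, 33)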